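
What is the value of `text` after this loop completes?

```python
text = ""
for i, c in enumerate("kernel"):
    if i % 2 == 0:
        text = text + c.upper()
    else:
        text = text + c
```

Uppercase even positions in 'kernel'
`text` takes the values: "" → "K" → "Ke" → "KeR" → "KeRn" → "KeRnE" → "KeRnEl"

Answer: "KeRnEl"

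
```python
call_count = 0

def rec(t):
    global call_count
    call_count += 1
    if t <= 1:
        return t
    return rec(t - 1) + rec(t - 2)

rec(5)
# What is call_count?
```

Calls(t) = 1 + Calls(t-1) + Calls(t-2); Calls(0)=Calls(1)=1. For t=5 this gives 15.

Answer: 15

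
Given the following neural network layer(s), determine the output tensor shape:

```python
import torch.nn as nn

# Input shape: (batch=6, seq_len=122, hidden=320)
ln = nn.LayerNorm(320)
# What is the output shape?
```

Input: (6, 122, 320) -> Output: (6, 122, 320)

Answer: (6, 122, 320)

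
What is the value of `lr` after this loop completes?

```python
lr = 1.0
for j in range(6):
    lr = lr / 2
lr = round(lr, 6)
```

Halving LR 6 times: 1 / 2^6
`lr` takes the values: 1.0 → 0.5 → 0.25 → 0.125 → 0.0625 → 0.03125 → 0.015625

Answer: 0.015625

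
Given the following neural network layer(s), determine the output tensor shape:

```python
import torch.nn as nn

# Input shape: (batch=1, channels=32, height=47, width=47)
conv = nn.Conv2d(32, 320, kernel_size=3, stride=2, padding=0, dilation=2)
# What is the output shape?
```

Input: (1, 32, 47, 47) -> Output: (1, 320, 22, 22)

Answer: (1, 320, 22, 22)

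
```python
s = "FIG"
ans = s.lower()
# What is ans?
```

Trace:
`s = "FIG"` → s = 'FIG'
`ans = s.lower()` → ans = 'fig'
So ans = 'fig'

Answer: 'fig'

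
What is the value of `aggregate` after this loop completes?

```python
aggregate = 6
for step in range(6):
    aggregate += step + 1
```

Start at 6, add 1 to 6 = 27
`aggregate` takes the values: 6 → 7 → 9 → 12 → 16 → 21 → 27

Answer: 27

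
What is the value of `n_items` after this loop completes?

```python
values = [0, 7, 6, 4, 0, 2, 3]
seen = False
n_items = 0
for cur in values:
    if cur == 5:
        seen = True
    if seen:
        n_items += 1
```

Count elements after first 5 in [0, 7, 6, 4, 0, 2, 3]
`n_items` takes the values: 0

Answer: 0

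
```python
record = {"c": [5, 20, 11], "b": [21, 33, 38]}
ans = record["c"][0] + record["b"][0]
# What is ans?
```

Trace:
`record = {"c": [5, 20, 11], "b": [21, 33, 38]}` → record = {'c': [5, 20, 11], 'b': [21, 33, 38]}
`ans = record["c"][0] + record["b"][0]` → ans = 26
So ans = 26

Answer: 26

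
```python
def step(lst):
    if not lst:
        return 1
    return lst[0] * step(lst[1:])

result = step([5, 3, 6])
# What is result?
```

Product over [5, 3, 6] = 5 * 3 * 6 = 90

Answer: 90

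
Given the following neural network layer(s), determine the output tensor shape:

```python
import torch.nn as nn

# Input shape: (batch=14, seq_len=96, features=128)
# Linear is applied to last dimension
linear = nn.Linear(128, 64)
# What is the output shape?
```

Input: (14, 96, 128) -> Output: (14, 96, 64)

Answer: (14, 96, 64)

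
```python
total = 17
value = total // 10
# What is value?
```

Trace:
`total = 17` → total = 17
`value = total // 10` → value = 1
So value = 1

Answer: 1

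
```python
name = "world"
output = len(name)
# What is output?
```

Trace:
`name = "world"` → name = 'world'
`output = len(name)` → output = 5
So output = 5

Answer: 5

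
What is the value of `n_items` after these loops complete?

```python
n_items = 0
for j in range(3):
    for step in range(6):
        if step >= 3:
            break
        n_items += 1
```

Inner breaks at 3, outer runs 3 times
`n_items` takes the values: 0 → 1 → 2 → 3 → 4 → 5 → 6 → 7 → 8 → 9

Answer: 9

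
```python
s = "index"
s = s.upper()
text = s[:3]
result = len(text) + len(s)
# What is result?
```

Trace:
`s = "index"` → s = 'index'
`s = s.upper()` → s = 'INDEX'
`text = s[:3]` → text = 'IND'
`result = len(text) + len(s)` → result = 8
So result = 8

Answer: 8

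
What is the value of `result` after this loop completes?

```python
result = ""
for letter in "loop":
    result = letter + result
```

Reverse 'loop'
`result` takes the values: "" → "l" → "ol" → "ool" → "pool"

Answer: "pool"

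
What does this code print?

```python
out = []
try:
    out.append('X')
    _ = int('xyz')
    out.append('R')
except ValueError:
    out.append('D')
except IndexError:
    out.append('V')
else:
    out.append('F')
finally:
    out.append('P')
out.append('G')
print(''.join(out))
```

Execution trace: 'X' (try body) → 'D' (except ValueError) → 'P' (finally) → 'G' (after the try/except). Output: XDPG

Answer: XDPG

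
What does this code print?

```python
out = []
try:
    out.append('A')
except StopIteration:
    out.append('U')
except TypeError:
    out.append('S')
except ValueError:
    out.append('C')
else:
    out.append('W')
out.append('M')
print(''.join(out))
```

Execution trace: 'A' (try body, no exception) → 'W' (else) → 'M' (after the try/except). Output: AWM

Answer: AWM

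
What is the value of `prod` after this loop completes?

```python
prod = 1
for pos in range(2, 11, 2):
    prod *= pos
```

Product of even numbers 2 to 10
`prod` takes the values: 1 → 2 → 8 → 48 → 384 → 3840

Answer: 3840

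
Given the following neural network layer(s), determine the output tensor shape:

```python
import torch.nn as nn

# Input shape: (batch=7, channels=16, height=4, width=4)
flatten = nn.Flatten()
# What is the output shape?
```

Input: (7, 16, 4, 4) -> Output: (7, 256)

Answer: (7, 256)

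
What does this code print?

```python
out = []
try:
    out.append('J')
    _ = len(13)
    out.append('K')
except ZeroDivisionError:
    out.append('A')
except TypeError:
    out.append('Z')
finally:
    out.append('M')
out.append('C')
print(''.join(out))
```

Execution trace: 'J' (try body) → 'Z' (except TypeError) → 'M' (finally) → 'C' (after the try/except). Output: JZMC

Answer: JZMC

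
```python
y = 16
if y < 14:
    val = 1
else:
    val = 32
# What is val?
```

Trace:
`y = 16` → y = 16
`if y < 14: ...` → y < 14 is False, take else branch → val = 32
So val = 32

Answer: 32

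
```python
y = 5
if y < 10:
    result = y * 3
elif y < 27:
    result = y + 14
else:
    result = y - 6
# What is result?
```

Trace:
`y = 5` → y = 5
`if y < 10: ...` → y < 10 is True → result = 15
So result = 15

Answer: 15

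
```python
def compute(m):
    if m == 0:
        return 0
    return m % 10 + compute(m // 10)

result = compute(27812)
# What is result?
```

Sum of digits of 27812: 2 + 1 + 8 + 7 + 2 = 20

Answer: 20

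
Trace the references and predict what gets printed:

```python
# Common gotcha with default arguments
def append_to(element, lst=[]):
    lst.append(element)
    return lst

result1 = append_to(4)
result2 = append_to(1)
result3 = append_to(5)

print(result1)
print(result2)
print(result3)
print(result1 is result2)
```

Key concept: mutable default argument gotcha.
Step by step:
`result1 = append_to(4)` → result1 = [4]
`result2 = append_to(1)` → result1 = [4, 1] (same object as result2); result2 = [4, 1] (same object as result1)
`result3 = append_to(5)` → result1 = [4, 1, 5] (same object as result2, result3); result2 = [4, 1, 5] (same object as result1, result3); result3 = [4, 1, 5] (same object as result1, result2)
`print(result1)` → prints [4, 1, 5]
`print(result2)` → prints [4, 1, 5]
`print(result3)` → prints [4, 1, 5]
`print(result1 is result2)` → prints True

Answer:
[4, 1, 5]
[4, 1, 5]
[4, 1, 5]
True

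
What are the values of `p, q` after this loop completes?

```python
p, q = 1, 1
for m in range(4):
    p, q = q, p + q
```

Fibonacci: after 4 iterations
`p, q` takes the values: (1, 1) → (1, 2) → (2, 3) → (3, 5) → (5, 8)

Answer: 5, 8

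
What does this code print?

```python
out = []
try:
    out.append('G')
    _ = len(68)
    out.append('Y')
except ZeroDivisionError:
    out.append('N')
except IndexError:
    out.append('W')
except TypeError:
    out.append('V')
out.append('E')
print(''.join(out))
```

Execution trace: 'G' (try body) → 'V' (except TypeError) → 'E' (after the try/except). Output: GVE

Answer: GVE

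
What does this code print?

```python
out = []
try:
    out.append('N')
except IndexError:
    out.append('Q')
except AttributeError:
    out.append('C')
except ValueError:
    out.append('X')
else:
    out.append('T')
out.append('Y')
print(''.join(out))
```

Execution trace: 'N' (try body, no exception) → 'T' (else) → 'Y' (after the try/except). Output: NTY

Answer: NTY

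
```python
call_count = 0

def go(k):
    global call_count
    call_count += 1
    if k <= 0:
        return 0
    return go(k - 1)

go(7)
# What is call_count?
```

Linear recursion stepping by 1: 8 calls from k=7 down to ≤0.

Answer: 8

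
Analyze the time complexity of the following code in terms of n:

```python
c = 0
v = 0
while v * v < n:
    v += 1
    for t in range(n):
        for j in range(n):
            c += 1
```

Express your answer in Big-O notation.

Each loop level contributes: √n × n × n. Multiplying the contributions gives O(n^2√n).

Answer: O(n^2√n)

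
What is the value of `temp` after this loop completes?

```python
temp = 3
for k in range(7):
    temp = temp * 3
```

Multiply by 3, 7 times: 3 * 3^7 = 6561
`temp` takes the values: 3 → 9 → 27 → 81 → 243 → 729 → 2187 → 6561

Answer: 6561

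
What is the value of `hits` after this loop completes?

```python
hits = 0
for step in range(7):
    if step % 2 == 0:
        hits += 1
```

Count numbers divisible by 2 in range(7)
`hits` takes the values: 0 → 1 → 2 → 3 → 4

Answer: 4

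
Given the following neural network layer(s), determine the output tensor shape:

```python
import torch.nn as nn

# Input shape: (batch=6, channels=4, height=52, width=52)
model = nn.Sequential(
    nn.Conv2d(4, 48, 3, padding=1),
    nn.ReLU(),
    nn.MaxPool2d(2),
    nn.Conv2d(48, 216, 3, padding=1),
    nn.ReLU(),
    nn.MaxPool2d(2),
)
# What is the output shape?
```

Input: (6, 4, 52, 52) -> after first Conv2d: (6, 48, 52, 52) -> after first MaxPool2d: (6, 48, 26, 26) -> after second Conv2d: (6, 216, 26, 26) -> Output: (6, 216, 13, 13)

Answer: (6, 216, 13, 13)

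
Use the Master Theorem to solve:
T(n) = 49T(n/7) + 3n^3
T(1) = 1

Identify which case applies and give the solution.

a=49, b=7, f(n)=3n^3. log_7(49) = 2. Since c=3 > 2 and the regularity condition holds (49(n/7)^3 = (49/7^3)n^3 with 49/7^3 < 1), Case 3 applies: T(n) = Θ(f(n)) = O(n^3).

Answer: O(n^3) - Case 3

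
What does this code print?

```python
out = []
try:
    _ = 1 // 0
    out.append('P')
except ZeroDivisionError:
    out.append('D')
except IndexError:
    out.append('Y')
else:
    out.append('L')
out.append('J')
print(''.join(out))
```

Execution trace: 'D' (except ZeroDivisionError) → 'J' (after the try/except). Output: DJ

Answer: DJ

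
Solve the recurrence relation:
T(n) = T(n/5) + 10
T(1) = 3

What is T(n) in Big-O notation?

Each step divides n by 5 and adds 10. After log_5(n) steps we reach T(1)=3. So T(n) = 10·log_5(n) + 3 = O(log n).

Answer: O(log n)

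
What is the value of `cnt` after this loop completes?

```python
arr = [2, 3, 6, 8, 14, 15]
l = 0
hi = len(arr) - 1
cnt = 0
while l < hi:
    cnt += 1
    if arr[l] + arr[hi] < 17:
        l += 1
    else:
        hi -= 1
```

Steps to find pair summing to 17
`cnt` takes the values: 0 → 1 → 2 → 3 → 4 → 5

Answer: 5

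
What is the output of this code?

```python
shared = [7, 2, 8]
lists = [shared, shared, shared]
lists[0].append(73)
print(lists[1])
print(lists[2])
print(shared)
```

Key concept: list of same reference.
Step by step:
`shared = [7, 2, 8]` → shared = [7, 2, 8]
`lists = [shared, shared, shared]` → lists = [[7, 2, 8], [7, 2, 8], [7, 2, 8]]
`lists[0].append(73)` → shared = [7, 2, 8, 73]; lists = [[7, 2, 8, 73], [7, 2, 8, 73], [7, 2, 8, 73]]
`print(lists[1])` → prints [7, 2, 8, 73]
`print(lists[2])` → prints [7, 2, 8, 73]
`print(shared)` → prints [7, 2, 8, 73]

Answer:
[7, 2, 8, 73]
[7, 2, 8, 73]
[7, 2, 8, 73]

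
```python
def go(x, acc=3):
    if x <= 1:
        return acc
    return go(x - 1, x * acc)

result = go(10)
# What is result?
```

Accumulator trace (n, acc): (10, 3) -> (9, 30) -> (8, 270) -> (7, 2160) -> (6, 15120) -> (5, 90720) -> (4, 453600) -> (3, 1814400) -> (2, 5443200) -> (1, 10886400) -> return 10886400

Answer: 10886400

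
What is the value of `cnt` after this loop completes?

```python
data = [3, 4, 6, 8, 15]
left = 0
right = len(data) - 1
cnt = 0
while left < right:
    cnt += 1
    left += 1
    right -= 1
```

Iterations until pointers meet (list length 5)
`cnt` takes the values: 0 → 1 → 2

Answer: 2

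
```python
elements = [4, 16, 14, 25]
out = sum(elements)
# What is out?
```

Trace:
`elements = [4, 16, 14, 25]` → elements = [4, 16, 14, 25]
`out = sum(elements)` → out = 59
So out = 59

Answer: 59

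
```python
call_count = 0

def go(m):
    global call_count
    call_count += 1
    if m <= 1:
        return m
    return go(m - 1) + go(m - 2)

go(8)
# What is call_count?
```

Calls(m) = 1 + Calls(m-1) + Calls(m-2); Calls(0)=Calls(1)=1. For m=8 this gives 67.

Answer: 67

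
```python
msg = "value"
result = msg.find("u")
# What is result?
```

Trace:
`msg = "value"` → msg = 'value'
`result = msg.find("u")` → result = 3
So result = 3

Answer: 3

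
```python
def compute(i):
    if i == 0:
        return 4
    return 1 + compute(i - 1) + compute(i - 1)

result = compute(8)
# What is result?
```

compute(i) = 1 + 2·compute(i-1), compute(0)=4. Closed form: (4+1)·2^8 - 1 = 1279.

Answer: 1279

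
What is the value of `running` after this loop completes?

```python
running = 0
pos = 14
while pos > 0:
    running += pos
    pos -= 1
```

Sum 14 down to 1
`running` takes the values: 0 → 14 → 27 → 39 → 50 → 60 → 69 → 77 → 84 → 90 → 95 → 99 → 102 → 104 → 105

Answer: 105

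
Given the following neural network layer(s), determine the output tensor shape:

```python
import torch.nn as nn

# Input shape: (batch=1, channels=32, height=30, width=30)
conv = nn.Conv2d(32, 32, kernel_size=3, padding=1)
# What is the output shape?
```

Input: (1, 32, 30, 30) -> Output: (1, 32, 30, 30)

Answer: (1, 32, 30, 30)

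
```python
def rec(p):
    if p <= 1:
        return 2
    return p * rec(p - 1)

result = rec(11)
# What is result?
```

rec(11) = 11 * 10 * 9 * 8 * 7 * 6 * 5 * 4 * 3 * 2 * 2 = 79833600

Answer: 79833600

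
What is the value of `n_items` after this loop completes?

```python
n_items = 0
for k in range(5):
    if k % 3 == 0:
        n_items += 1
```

Count numbers divisible by 3 in range(5)
`n_items` takes the values: 0 → 1 → 2

Answer: 2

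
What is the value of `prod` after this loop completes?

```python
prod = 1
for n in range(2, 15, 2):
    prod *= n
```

Product of even numbers 2 to 14
`prod` takes the values: 1 → 2 → 8 → 48 → 384 → 3840 → 46080 → 645120

Answer: 645120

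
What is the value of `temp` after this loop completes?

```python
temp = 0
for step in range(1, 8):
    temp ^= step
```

XOR of 1 to 7
`temp` takes the values: 0 → 1 → 3 → 0 → 4 → 1 → 7 → 0

Answer: 0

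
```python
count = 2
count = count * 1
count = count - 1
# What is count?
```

Trace:
`count = 2` → count = 2
`count = count * 1` → count = 2
`count = count - 1` → count = 1
So count = 1

Answer: 1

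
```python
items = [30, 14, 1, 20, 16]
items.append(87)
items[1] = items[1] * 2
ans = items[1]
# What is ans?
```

Trace:
`items = [30, 14, 1, 20, 16]` → items = [30, 14, 1, 20, 16]
`items.append(87)` → items = [30, 14, 1, 20, 16, 87]
`items[1] = items[1] * 2` → items = [30, 28, 1, 20, 16, 87]
`ans = items[1]` → ans = 28
So ans = 28

Answer: 28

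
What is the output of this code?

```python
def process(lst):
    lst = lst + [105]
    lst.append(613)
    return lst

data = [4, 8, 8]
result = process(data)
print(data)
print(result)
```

Key concept: rebinding parameter vs mutation.
Step by step:
`data = [4, 8, 8]` → data = [4, 8, 8]
`result = process(data)` → result = [4, 8, 8, 105, 613]
`print(data)` → prints [4, 8, 8]
`print(result)` → prints [4, 8, 8, 105, 613]

Answer:
[4, 8, 8]
[4, 8, 8, 105, 613]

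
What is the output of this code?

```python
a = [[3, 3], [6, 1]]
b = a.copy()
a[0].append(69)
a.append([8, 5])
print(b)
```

Key concept: shallow copy with nested lists.
Step by step:
`a = [[3, 3], [6, 1]]` → a = [[3, 3], [6, 1]]
`b = a.copy()` → b = [[3, 3], [6, 1]]
`a[0].append(69)` → a = [[3, 3, 69], [6, 1]]; b = [[3, 3, 69], [6, 1]]
`a.append([8, 5])` → a = [[3, 3, 69], [6, 1], [8, 5]]
`print(b)` → prints [[3, 3, 69], [6, 1]]

Answer: [[3, 3, 69], [6, 1]]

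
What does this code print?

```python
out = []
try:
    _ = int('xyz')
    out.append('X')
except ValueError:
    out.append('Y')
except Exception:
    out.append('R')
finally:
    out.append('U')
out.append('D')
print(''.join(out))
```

Execution trace: 'Y' (except ValueError) → 'U' (finally) → 'D' (after the try/except). Output: YUD

Answer: YUD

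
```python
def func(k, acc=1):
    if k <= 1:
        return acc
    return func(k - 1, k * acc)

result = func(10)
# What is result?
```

Accumulator trace (n, acc): (10, 1) -> (9, 10) -> (8, 90) -> (7, 720) -> (6, 5040) -> (5, 30240) -> (4, 151200) -> (3, 604800) -> (2, 1814400) -> (1, 3628800) -> return 3628800

Answer: 3628800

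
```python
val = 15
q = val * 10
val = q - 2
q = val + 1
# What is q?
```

Trace:
`val = 15` → val = 15
`q = val * 10` → q = 150
`val = q - 2` → val = 148
`q = val + 1` → q = 149
So q = 149

Answer: 149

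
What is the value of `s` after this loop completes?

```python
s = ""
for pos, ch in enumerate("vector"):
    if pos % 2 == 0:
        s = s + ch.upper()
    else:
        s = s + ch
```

Uppercase even positions in 'vector'
`s` takes the values: "" → "V" → "Ve" → "VeC" → "VeCt" → "VeCtO" → "VeCtOr"

Answer: "VeCtOr"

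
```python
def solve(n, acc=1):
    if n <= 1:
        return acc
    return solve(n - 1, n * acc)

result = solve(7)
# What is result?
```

Accumulator trace (n, acc): (7, 1) -> (6, 7) -> (5, 42) -> (4, 210) -> (3, 840) -> (2, 2520) -> (1, 5040) -> return 5040

Answer: 5040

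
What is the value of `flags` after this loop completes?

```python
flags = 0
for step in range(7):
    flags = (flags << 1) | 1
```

Build 7 consecutive 1-bits: 0b1111111
`flags` takes the values: 0 → 1 → 3 → 7 → 15 → 31 → 63 → 127

Answer: 127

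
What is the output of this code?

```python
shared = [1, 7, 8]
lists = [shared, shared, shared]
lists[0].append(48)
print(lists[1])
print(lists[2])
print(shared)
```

Key concept: list of same reference.
Step by step:
`shared = [1, 7, 8]` → shared = [1, 7, 8]
`lists = [shared, shared, shared]` → lists = [[1, 7, 8], [1, 7, 8], [1, 7, 8]]
`lists[0].append(48)` → shared = [1, 7, 8, 48]; lists = [[1, 7, 8, 48], [1, 7, 8, 48], [1, 7, 8, 48]]
`print(lists[1])` → prints [1, 7, 8, 48]
`print(lists[2])` → prints [1, 7, 8, 48]
`print(shared)` → prints [1, 7, 8, 48]

Answer:
[1, 7, 8, 48]
[1, 7, 8, 48]
[1, 7, 8, 48]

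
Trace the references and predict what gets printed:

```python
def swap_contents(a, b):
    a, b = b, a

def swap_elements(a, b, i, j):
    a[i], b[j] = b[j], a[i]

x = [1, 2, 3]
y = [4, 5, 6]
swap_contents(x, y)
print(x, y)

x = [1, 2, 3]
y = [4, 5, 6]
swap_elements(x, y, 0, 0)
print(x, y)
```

Key concept: parameter rebinding vs mutation.
Step by step:
`x = [1, 2, 3]` → x = [1, 2, 3]
`y = [4, 5, 6]` → y = [4, 5, 6]
`swap_contents(x, y)` → no visible change to tracked variables
`print(x, y)` → prints [1, 2, 3] [4, 5, 6]
`x = [1, 2, 3]` → x = [1, 2, 3]
`y = [4, 5, 6]` → y = [4, 5, 6]
`swap_elements(x, y, 0, 0)` → x = [4, 2, 3]; y = [1, 5, 6]
`print(x, y)` → prints [4, 2, 3] [1, 5, 6]

Answer:
[1, 2, 3] [4, 5, 6]
[4, 2, 3] [1, 5, 6]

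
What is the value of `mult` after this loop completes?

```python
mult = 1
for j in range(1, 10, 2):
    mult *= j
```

Product of 1, 3, 5, ... up to 9
`mult` takes the values: 1 → 3 → 15 → 105 → 945

Answer: 945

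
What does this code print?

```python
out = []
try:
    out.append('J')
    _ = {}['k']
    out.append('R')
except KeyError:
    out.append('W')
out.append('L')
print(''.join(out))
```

Execution trace: 'J' (try body) → 'W' (except KeyError) → 'L' (after the try/except). Output: JWL

Answer: JWL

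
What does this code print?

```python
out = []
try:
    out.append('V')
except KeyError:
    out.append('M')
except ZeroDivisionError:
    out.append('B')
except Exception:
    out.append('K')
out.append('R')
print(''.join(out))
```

Execution trace: 'V' (try body, no exception) → 'R' (after the try/except). Output: VR

Answer: VR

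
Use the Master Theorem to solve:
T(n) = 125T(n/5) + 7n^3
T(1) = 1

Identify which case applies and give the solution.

a=125, b=5, f(n)=7n^3. log_5(125) = 3. Since c=3 = 3, Case 2 applies: T(n) = Θ(n^log_b(a) · log n) = O(n^3 log n).

Answer: O(n^3 log n) - Case 2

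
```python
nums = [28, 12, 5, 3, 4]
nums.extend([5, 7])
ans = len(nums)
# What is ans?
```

Trace:
`nums = [28, 12, 5, 3, 4]` → nums = [28, 12, 5, 3, 4]
`nums.extend([5, 7])` → nums = [28, 12, 5, 3, 4, 5, 7]
`ans = len(nums)` → ans = 7
So ans = 7

Answer: 7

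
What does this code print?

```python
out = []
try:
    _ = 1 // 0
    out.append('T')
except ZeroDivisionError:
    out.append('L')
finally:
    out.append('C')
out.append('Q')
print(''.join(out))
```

Execution trace: 'L' (except ZeroDivisionError) → 'C' (finally) → 'Q' (after the try/except). Output: LCQ

Answer: LCQ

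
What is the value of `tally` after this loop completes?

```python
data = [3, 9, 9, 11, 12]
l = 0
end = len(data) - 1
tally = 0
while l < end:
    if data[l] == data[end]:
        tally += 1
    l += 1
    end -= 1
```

Count matching pairs from ends
`tally` takes the values: 0

Answer: 0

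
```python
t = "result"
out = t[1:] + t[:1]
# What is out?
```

Trace:
`t = "result"` → t = 'result'
`out = t[1:] + t[:1]` → out = 'esultr'
So out = 'esultr'

Answer: 'esultr'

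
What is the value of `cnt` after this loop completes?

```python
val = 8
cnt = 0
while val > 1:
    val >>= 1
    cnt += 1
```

Count right shifts until 1
`cnt` takes the values: 0 → 1 → 2 → 3

Answer: 3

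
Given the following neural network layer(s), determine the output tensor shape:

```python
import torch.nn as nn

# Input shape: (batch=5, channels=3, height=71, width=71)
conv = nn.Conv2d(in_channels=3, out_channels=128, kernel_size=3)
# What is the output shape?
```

Input: (5, 3, 71, 71) -> Output: (5, 128, 69, 69)

Answer: (5, 128, 69, 69)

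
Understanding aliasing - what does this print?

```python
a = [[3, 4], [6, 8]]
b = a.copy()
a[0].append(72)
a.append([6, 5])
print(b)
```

Key concept: shallow copy with nested lists.
Step by step:
`a = [[3, 4], [6, 8]]` → a = [[3, 4], [6, 8]]
`b = a.copy()` → b = [[3, 4], [6, 8]]
`a[0].append(72)` → a = [[3, 4, 72], [6, 8]]; b = [[3, 4, 72], [6, 8]]
`a.append([6, 5])` → a = [[3, 4, 72], [6, 8], [6, 5]]
`print(b)` → prints [[3, 4, 72], [6, 8]]

Answer: [[3, 4, 72], [6, 8]]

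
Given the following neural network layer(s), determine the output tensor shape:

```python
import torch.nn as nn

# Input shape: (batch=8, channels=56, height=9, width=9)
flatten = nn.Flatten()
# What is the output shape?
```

Input: (8, 56, 9, 9) -> Output: (8, 4536)

Answer: (8, 4536)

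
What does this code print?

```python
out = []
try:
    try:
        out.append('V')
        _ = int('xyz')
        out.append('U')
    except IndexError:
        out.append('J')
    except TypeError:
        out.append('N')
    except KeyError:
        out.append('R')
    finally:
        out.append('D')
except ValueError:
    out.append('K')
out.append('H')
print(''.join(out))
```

Execution trace: 'V' (try body) → 'D' (finally) → 'K' (outer except ValueError) → 'H' (after the try/except). Output: VDKH

Answer: VDKH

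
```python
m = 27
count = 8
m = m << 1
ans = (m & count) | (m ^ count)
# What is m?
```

Trace:
`m = 27` → m = 27
`count = 8` → count = 8
`m = m << 1` → m = 54
`ans = (m & count) | (m ^ count)` → ans = 62
So m = 54

Answer: 54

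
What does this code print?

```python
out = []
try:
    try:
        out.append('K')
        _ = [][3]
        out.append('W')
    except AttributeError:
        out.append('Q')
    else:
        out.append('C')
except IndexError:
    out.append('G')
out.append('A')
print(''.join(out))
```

Execution trace: 'K' (inner try body) → 'G' (outer except IndexError) → 'A' (after the try/except). Output: KGA

Answer: KGA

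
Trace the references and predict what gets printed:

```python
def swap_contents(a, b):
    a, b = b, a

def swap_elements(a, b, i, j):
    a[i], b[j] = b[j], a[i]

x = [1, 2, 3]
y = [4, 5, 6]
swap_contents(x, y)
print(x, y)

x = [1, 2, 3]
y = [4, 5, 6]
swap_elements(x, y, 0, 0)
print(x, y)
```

Key concept: parameter rebinding vs mutation.
Step by step:
`x = [1, 2, 3]` → x = [1, 2, 3]
`y = [4, 5, 6]` → y = [4, 5, 6]
`swap_contents(x, y)` → no visible change to tracked variables
`print(x, y)` → prints [1, 2, 3] [4, 5, 6]
`x = [1, 2, 3]` → x = [1, 2, 3]
`y = [4, 5, 6]` → y = [4, 5, 6]
`swap_elements(x, y, 0, 0)` → x = [4, 2, 3]; y = [1, 5, 6]
`print(x, y)` → prints [4, 2, 3] [1, 5, 6]

Answer:
[1, 2, 3] [4, 5, 6]
[4, 2, 3] [1, 5, 6]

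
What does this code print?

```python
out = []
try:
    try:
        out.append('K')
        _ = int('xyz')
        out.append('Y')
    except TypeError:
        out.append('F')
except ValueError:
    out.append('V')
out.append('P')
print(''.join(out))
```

Execution trace: 'K' (try body) → 'V' (outer except ValueError) → 'P' (after the try/except). Output: KVP

Answer: KVP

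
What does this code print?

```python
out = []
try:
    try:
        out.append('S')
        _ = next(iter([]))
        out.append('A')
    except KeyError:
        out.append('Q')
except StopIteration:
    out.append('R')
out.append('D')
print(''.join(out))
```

Execution trace: 'S' (try body) → 'R' (outer except StopIteration) → 'D' (after the try/except). Output: SRD

Answer: SRD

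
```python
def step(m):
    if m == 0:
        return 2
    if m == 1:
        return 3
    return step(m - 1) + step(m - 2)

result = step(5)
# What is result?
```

Build up from base cases: step(0)=2, step(1)=3, step(2)=5, step(3)=8, step(4)=13, step(5)=21

Answer: 21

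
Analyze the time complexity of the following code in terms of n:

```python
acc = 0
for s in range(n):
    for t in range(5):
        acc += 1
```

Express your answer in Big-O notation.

Each loop level contributes: n × 1. Multiplying the contributions gives O(n).

Answer: O(n)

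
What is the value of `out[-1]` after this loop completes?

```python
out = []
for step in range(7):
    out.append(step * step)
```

Last element of squares 0 to 6
`out` takes the values: [] → [0] → [0, 1] → [0, 1, 4] → [0, 1, 4, 9] → [0, 1, 4, 9, 16] → [0, 1, 4, 9, 16, 25] → [0, 1, 4, 9, 16, 25, 36]
So `out[-1]` = 36

Answer: 36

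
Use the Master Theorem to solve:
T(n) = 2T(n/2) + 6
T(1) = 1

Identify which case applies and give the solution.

a=2, b=2, f(n)=6. log_2(2) = 1. Since c=0 < 1, Case 1 applies: T(n) = Θ(n^log_b(a)) = O(n).

Answer: O(n) - Case 1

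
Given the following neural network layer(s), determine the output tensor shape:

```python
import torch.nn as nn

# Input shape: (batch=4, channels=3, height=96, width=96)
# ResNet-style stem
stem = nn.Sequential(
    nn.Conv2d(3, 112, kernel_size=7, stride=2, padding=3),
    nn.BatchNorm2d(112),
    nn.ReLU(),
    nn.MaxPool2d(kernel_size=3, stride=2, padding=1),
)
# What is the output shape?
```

Input: (4, 3, 96, 96) -> after Conv2d 7x7 stride=2: (4, 112, 48, 48) -> Output: (4, 112, 24, 24)

Answer: (4, 112, 24, 24)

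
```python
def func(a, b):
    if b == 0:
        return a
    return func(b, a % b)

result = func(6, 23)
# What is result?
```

func(6, 23) -> func(23, 6) -> func(6, 5) -> func(5, 1) -> func(1, 0) -> 1

Answer: 1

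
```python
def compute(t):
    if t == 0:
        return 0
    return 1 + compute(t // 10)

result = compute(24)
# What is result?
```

Count of digits of 24: 2

Answer: 2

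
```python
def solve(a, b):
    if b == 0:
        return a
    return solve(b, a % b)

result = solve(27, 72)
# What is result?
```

solve(27, 72) -> solve(72, 27) -> solve(27, 18) -> solve(18, 9) -> solve(9, 0) -> 9

Answer: 9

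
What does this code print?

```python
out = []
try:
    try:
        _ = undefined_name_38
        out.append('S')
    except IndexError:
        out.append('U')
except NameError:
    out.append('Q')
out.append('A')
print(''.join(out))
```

Execution trace: 'Q' (outer except NameError) → 'A' (after the try/except). Output: QA

Answer: QA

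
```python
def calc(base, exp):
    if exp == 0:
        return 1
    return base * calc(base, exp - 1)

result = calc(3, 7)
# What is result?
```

calc(3, 7) = 3 * 3 * 3 * 3 * 3 * 3 * 3 = 2187

Answer: 2187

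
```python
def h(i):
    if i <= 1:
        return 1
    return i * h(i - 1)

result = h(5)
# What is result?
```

h(5) = 5 * 4 * 3 * 2 * 1 = 120

Answer: 120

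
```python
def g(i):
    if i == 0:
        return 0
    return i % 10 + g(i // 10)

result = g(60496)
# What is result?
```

Sum of digits of 60496: 6 + 9 + 4 + 0 + 6 = 25

Answer: 25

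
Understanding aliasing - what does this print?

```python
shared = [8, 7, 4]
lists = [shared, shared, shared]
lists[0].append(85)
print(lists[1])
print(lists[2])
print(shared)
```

Key concept: list of same reference.
Step by step:
`shared = [8, 7, 4]` → shared = [8, 7, 4]
`lists = [shared, shared, shared]` → lists = [[8, 7, 4], [8, 7, 4], [8, 7, 4]]
`lists[0].append(85)` → shared = [8, 7, 4, 85]; lists = [[8, 7, 4, 85], [8, 7, 4, 85], [8, 7, 4, 85]]
`print(lists[1])` → prints [8, 7, 4, 85]
`print(lists[2])` → prints [8, 7, 4, 85]
`print(shared)` → prints [8, 7, 4, 85]

Answer:
[8, 7, 4, 85]
[8, 7, 4, 85]
[8, 7, 4, 85]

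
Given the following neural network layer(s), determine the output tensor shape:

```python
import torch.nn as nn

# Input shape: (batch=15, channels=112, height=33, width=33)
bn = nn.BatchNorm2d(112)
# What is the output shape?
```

Input: (15, 112, 33, 33) -> Output: (15, 112, 33, 33)

Answer: (15, 112, 33, 33)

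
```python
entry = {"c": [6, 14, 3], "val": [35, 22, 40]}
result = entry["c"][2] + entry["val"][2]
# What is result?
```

Trace:
`entry = {"c": [6, 14, 3], "val": [35, 22, 40]}` → entry = {'c': [6, 14, 3], 'val': [35, 22, 40]}
`result = entry["c"][2] + entry["val"][2]` → result = 43
So result = 43

Answer: 43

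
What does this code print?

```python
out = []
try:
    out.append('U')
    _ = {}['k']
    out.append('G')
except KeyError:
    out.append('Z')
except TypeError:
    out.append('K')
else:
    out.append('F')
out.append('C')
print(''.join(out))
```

Execution trace: 'U' (try body) → 'Z' (except KeyError) → 'C' (after the try/except). Output: UZC

Answer: UZC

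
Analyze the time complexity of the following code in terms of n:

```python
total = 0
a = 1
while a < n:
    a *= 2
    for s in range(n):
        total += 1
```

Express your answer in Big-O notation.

Each loop level contributes: log n × n. Multiplying the contributions gives O(n log n).

Answer: O(n log n)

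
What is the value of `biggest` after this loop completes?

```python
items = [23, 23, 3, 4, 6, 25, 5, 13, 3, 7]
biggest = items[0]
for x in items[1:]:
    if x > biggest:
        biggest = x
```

Maximum of [23, 23, 3, 4, 6, 25, 5, 13, 3, 7]
`biggest` takes the values: 23 → 25

Answer: 25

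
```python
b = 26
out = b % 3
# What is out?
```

Trace:
`b = 26` → b = 26
`out = b % 3` → out = 2
So out = 2

Answer: 2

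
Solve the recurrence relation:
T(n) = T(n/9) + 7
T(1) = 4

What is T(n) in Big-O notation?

Each step divides n by 9 and adds 7. After log_9(n) steps we reach T(1)=4. So T(n) = 7·log_9(n) + 4 = O(log n).

Answer: O(log n)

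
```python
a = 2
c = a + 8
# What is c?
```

Trace:
`a = 2` → a = 2
`c = a + 8` → c = 10
So c = 10

Answer: 10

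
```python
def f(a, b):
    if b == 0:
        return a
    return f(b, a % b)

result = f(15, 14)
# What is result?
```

f(15, 14) -> f(14, 1) -> f(1, 0) -> 1

Answer: 1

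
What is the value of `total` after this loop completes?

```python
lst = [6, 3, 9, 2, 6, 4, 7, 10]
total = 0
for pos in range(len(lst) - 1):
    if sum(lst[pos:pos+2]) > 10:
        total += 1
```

Count windows with sum > 10
`total` takes the values: 0 → 1 → 2 → 3 → 4

Answer: 4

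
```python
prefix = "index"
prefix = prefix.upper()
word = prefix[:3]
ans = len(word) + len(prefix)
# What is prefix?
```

Trace:
`prefix = "index"` → prefix = 'index'
`prefix = prefix.upper()` → prefix = 'INDEX'
`word = prefix[:3]` → word = 'IND'
`ans = len(word) + len(prefix)` → ans = 8
So prefix = 'INDEX'

Answer: 'INDEX'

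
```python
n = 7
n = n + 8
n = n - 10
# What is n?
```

Trace:
`n = 7` → n = 7
`n = n + 8` → n = 15
`n = n - 10` → n = 5
So n = 5

Answer: 5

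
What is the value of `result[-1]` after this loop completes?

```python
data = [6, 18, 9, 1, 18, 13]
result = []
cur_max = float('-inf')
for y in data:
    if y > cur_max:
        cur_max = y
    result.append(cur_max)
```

Running max ends at 18
`result` takes the values: [] → [6] → [6, 18] → [6, 18, 18] → [6, 18, 18, 18] → [6, 18, 18, 18, 18] → [6, 18, 18, 18, 18, 18]
So `result[-1]` = 18

Answer: 18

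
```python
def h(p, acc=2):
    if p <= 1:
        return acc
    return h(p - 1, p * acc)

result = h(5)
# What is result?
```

Accumulator trace (n, acc): (5, 2) -> (4, 10) -> (3, 40) -> (2, 120) -> (1, 240) -> return 240

Answer: 240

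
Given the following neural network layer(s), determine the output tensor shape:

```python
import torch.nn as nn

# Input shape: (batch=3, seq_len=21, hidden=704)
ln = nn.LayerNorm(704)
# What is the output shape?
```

Input: (3, 21, 704) -> Output: (3, 21, 704)

Answer: (3, 21, 704)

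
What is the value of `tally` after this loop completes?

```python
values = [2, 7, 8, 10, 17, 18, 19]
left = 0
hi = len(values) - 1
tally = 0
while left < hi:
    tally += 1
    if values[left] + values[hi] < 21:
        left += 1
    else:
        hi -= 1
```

Steps to find pair summing to 21
`tally` takes the values: 0 → 1 → 2 → 3 → 4 → 5 → 6

Answer: 6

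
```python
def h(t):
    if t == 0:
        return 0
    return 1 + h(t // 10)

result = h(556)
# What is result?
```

Count of digits of 556: 3

Answer: 3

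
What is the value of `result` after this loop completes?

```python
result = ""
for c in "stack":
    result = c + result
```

Reverse 'stack'
`result` takes the values: "" → "s" → "ts" → "ats" → "cats" → "kcats"

Answer: "kcats"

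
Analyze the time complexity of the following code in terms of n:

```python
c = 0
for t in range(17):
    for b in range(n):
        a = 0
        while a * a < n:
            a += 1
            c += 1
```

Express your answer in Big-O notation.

Each loop level contributes: 1 × n × √n. Multiplying the contributions gives O(n√n).

Answer: O(n√n)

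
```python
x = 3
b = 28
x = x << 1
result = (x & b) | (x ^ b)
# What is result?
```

Trace:
`x = 3` → x = 3
`b = 28` → b = 28
`x = x << 1` → x = 6
`result = (x & b) | (x ^ b)` → result = 30
So result = 30

Answer: 30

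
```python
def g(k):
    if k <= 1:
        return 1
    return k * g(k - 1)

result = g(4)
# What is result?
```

g(4) = 4 * 3 * 2 * 1 = 24

Answer: 24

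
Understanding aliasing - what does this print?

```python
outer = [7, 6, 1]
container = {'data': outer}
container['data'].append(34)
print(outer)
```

Key concept: dict holds reference to list.
Step by step:
`outer = [7, 6, 1]` → outer = [7, 6, 1]
`container = {'data': outer}` → container = {'data': [7, 6, 1]}
`container['data'].append(34)` → outer = [7, 6, 1, 34]; container = {'data': [7, 6, 1, 34]}
`print(outer)` → prints [7, 6, 1, 34]

Answer: [7, 6, 1, 34]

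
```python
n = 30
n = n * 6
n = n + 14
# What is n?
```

Trace:
`n = 30` → n = 30
`n = n * 6` → n = 180
`n = n + 14` → n = 194
So n = 194

Answer: 194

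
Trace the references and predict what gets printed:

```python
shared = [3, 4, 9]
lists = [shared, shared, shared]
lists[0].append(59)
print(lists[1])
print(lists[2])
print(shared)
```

Key concept: list of same reference.
Step by step:
`shared = [3, 4, 9]` → shared = [3, 4, 9]
`lists = [shared, shared, shared]` → lists = [[3, 4, 9], [3, 4, 9], [3, 4, 9]]
`lists[0].append(59)` → shared = [3, 4, 9, 59]; lists = [[3, 4, 9, 59], [3, 4, 9, 59], [3, 4, 9, 59]]
`print(lists[1])` → prints [3, 4, 9, 59]
`print(lists[2])` → prints [3, 4, 9, 59]
`print(shared)` → prints [3, 4, 9, 59]

Answer:
[3, 4, 9, 59]
[3, 4, 9, 59]
[3, 4, 9, 59]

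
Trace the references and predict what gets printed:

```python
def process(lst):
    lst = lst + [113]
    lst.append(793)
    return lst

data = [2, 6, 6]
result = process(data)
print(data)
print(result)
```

Key concept: rebinding parameter vs mutation.
Step by step:
`data = [2, 6, 6]` → data = [2, 6, 6]
`result = process(data)` → result = [2, 6, 6, 113, 793]
`print(data)` → prints [2, 6, 6]
`print(result)` → prints [2, 6, 6, 113, 793]

Answer:
[2, 6, 6]
[2, 6, 6, 113, 793]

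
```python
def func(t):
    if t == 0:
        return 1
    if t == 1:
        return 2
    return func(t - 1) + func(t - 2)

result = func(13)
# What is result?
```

Build up from base cases: func(0)=1, func(1)=2, func(2)=3, func(3)=5, func(4)=8, func(5)=13, func(6)=21, ..., func(13)=610

Answer: 610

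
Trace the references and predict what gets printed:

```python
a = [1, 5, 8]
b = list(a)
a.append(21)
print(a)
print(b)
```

Key concept: list() constructor creates copy.
Step by step:
`a = [1, 5, 8]` → a = [1, 5, 8]
`b = list(a)` → b = [1, 5, 8]
`a.append(21)` → a = [1, 5, 8, 21]
`print(a)` → prints [1, 5, 8, 21]
`print(b)` → prints [1, 5, 8]

Answer:
[1, 5, 8, 21]
[1, 5, 8]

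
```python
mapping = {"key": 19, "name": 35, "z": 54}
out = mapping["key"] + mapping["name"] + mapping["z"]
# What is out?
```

Trace:
`mapping = {"key": 19, "name": 35, "z": 54}` → mapping = {'key': 19, 'name': 35, 'z': 54}
`out = mapping["key"] + mapping["name"] + mapping["z"]` → out = 108
So out = 108

Answer: 108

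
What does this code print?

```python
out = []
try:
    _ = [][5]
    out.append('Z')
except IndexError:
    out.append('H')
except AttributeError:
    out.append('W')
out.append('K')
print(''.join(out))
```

Execution trace: 'H' (except IndexError) → 'K' (after the try/except). Output: HK

Answer: HK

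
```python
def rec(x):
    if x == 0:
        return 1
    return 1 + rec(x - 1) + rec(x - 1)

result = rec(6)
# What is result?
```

rec(x) = 1 + 2·rec(x-1), rec(0)=1. Closed form: (1+1)·2^6 - 1 = 127.

Answer: 127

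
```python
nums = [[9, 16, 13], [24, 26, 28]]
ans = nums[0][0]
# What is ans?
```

Trace:
`nums = [[9, 16, 13], [24, 26, 28]]` → nums = [[9, 16, 13], [24, 26, 28]]
`ans = nums[0][0]` → ans = 9
So ans = 9

Answer: 9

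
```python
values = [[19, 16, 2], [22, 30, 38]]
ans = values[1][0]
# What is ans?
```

Trace:
`values = [[19, 16, 2], [22, 30, 38]]` → values = [[19, 16, 2], [22, 30, 38]]
`ans = values[1][0]` → ans = 22
So ans = 22

Answer: 22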